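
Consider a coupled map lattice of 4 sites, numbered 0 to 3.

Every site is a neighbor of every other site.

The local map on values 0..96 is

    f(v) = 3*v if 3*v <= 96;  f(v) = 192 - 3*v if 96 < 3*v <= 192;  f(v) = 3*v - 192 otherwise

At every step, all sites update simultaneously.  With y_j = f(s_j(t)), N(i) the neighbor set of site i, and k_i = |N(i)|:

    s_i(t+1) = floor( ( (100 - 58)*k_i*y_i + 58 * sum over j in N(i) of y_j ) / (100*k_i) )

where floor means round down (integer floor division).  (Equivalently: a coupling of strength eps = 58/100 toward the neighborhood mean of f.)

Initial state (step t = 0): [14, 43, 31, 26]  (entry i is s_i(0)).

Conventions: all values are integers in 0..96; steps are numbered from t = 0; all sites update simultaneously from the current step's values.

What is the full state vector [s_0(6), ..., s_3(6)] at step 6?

Simulating step by step:
t=0: [14, 43, 31, 26]
t=1: [62, 67, 74, 71]
t=2: [14, 14, 19, 17]
t=3: [46, 46, 50, 48]
t=4: [50, 50, 47, 49]
t=5: [44, 44, 46, 45]
t=6: [58, 58, 56, 57]

Answer: [58, 58, 56, 57]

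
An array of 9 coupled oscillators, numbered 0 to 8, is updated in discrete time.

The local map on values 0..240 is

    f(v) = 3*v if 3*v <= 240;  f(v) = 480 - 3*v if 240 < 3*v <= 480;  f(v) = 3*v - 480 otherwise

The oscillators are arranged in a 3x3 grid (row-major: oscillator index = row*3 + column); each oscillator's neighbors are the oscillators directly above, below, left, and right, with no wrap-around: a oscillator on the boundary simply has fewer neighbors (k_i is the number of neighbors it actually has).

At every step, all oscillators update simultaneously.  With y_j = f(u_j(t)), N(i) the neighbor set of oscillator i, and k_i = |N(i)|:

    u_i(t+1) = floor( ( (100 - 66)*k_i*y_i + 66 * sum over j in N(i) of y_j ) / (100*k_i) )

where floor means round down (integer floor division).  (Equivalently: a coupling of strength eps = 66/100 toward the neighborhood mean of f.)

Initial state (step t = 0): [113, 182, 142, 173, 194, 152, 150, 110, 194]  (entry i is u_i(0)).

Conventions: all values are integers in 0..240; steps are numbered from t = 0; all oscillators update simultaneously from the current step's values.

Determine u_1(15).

Simulating step by step:
t=0: [113, 182, 142, 173, 194, 152, 150, 110, 194]
t=1: [82, 87, 48, 73, 80, 64, 72, 102, 92]
t=2: [224, 210, 184, 226, 214, 194, 203, 204, 190]
t=3: [180, 144, 107, 173, 151, 105, 152, 128, 107]
t=4: [49, 70, 124, 37, 66, 132, 52, 78, 140]
t=5: [155, 171, 133, 147, 172, 109, 166, 170, 125]
t=6: [28, 40, 88, 28, 54, 100, 28, 45, 96]
t=7: [95, 142, 172, 101, 140, 186, 100, 142, 169]
t=8: [142, 82, 55, 155, 80, 53, 137, 77, 52]
t=9: [100, 180, 185, 84, 187, 177, 104, 180, 181]
t=10: [156, 94, 62, 171, 93, 65, 152, 89, 58]
t=11: [80, 155, 192, 63, 173, 189, 89, 160, 193]
t=12: [148, 87, 66, 172, 61, 81, 134, 77, 62]
t=13: [96, 166, 217, 77, 181, 205, 114, 176, 217]
t=14: [147, 99, 108, 165, 92, 135, 138, 98, 118]
t=15: [78, 150, 138, 73, 145, 132, 88, 150, 128]

Answer: u_1(15) = 150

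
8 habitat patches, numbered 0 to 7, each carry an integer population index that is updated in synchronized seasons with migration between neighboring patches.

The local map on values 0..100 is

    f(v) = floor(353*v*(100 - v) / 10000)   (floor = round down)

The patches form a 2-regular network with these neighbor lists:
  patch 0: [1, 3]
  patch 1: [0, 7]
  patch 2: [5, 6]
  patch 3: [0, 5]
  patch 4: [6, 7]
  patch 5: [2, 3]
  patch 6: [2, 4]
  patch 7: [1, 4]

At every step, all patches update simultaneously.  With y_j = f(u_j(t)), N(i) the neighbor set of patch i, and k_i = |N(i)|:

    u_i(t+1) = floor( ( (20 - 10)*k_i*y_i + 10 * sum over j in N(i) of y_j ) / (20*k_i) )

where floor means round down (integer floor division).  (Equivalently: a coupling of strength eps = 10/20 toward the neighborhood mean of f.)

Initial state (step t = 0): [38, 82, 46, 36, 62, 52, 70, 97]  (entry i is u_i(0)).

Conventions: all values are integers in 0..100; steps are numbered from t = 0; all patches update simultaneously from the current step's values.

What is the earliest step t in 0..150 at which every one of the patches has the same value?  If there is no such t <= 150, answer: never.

Answer: never
Key observation: The state at step 5 reappears at step 7 — the system is in a cycle of period 2 from step 5 on.  No step 0..7 is synchronized, and the cycle repeats forever, so no step up to 150 (or ever) has all patches equal.

Derivation:
t=0: [38, 82, 46, 36, 62, 52, 70, 97]  (not all equal)
t=1: [74, 49, 84, 83, 62, 86, 79, 38]  (not all equal)
t=2: [67, 81, 48, 51, 76, 45, 61, 84]  (not all equal)
t=3: [74, 58, 86, 85, 64, 87, 79, 53]  (not all equal)
t=4: [66, 81, 45, 49, 76, 41, 59, 85]  (not all equal)
t=5: [75, 58, 86, 85, 64, 86, 80, 52]  (not all equal)
t=6: [65, 81, 45, 49, 76, 42, 58, 85]  (not all equal)
t=7: [75, 58, 86, 85, 64, 86, 80, 52]  (not all equal)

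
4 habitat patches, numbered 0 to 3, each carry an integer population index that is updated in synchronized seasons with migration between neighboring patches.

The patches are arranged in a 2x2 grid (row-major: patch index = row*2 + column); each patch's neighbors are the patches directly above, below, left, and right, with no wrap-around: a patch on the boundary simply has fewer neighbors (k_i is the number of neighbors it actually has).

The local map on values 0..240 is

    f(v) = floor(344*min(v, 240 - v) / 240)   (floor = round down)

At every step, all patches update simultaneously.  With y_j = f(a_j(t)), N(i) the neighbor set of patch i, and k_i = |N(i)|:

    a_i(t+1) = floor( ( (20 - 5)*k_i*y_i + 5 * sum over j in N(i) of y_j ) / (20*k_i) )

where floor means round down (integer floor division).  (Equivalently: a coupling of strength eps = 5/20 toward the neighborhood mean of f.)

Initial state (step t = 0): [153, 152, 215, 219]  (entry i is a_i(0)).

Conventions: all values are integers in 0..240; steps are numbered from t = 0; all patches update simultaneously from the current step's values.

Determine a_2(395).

Simulating step by step:
t=0: [153, 152, 215, 219]
t=1: [113, 113, 45, 42]
t=2: [148, 148, 75, 73]
t=3: [128, 127, 109, 107]
t=4: [159, 159, 156, 154]
t=5: [116, 116, 119, 121]
t=6: [166, 166, 169, 169]
t=7: [105, 105, 101, 101]
t=8: [149, 149, 144, 144]
t=9: [130, 130, 136, 136]
t=10: [156, 156, 150, 150]
t=11: [121, 121, 127, 127]
t=12: [168, 168, 162, 162]
t=13: [104, 104, 110, 110]
t=14: [150, 150, 156, 156]
t=15: [127, 127, 121, 121]
t=16: [162, 162, 168, 168]
t=17: [110, 110, 104, 104]
t=18: [156, 156, 150, 150]

Answer: a_2(395) = 127
Key observation: The state at step 10, [156, 156, 150, 150], reappears at step 18: the system is in a cycle of period 8 from step 10 on.  Therefore the state at step 395 equals the state at step 10 + ((395 - 10) mod 8) = 11, which is [121, 121, 127, 127].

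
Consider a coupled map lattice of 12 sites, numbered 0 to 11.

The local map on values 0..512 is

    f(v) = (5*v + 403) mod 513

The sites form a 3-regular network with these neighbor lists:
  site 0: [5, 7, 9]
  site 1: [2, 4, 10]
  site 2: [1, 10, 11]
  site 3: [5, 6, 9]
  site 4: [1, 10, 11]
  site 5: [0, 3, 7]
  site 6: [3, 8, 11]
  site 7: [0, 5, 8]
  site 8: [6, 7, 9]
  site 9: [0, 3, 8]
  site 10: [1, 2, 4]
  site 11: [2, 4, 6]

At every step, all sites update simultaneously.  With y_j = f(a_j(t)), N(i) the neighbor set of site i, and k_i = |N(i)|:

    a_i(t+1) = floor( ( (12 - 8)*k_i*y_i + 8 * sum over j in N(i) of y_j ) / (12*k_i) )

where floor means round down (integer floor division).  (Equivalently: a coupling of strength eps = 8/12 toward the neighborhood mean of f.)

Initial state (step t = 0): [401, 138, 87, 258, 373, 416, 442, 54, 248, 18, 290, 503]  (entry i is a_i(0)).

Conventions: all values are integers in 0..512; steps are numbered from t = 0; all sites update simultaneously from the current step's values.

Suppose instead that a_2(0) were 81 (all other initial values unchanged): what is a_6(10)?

Answer: a_6(10) = 191
Key observation: This trace re-runs the system from the modified initial state.

Derivation:
t=0: [401, 138, 81, 258, 373, 416, 442, 54, 248, 18, 290, 503]
t=1: [359, 205, 261, 267, 235, 292, 151, 251, 190, 300, 233, 241]
t=2: [228, 186, 167, 248, 124, 211, 176, 216, 245, 270, 145, 98]
t=3: [246, 285, 246, 235, 345, 269, 213, 269, 235, 115, 262, 344]
t=4: [227, 172, 150, 261, 144, 145, 180, 145, 261, 193, 160, 159]
t=5: [292, 168, 172, 216, 162, 208, 205, 208, 216, 302, 161, 168]
t=6: [376, 207, 215, 417, 199, 405, 385, 405, 417, 399, 203, 255]
t=7: [321, 407, 360, 367, 333, 357, 316, 357, 367, 360, 405, 290]
t=8: [250, 249, 289, 224, 244, 221, 300, 221, 224, 237, 248, 240]
t=9: [263, 146, 164, 364, 89, 403, 356, 403, 364, 262, 146, 189]
t=10: [261, 177, 184, 206, 230, 281, 191, 281, 206, 173, 177, 254]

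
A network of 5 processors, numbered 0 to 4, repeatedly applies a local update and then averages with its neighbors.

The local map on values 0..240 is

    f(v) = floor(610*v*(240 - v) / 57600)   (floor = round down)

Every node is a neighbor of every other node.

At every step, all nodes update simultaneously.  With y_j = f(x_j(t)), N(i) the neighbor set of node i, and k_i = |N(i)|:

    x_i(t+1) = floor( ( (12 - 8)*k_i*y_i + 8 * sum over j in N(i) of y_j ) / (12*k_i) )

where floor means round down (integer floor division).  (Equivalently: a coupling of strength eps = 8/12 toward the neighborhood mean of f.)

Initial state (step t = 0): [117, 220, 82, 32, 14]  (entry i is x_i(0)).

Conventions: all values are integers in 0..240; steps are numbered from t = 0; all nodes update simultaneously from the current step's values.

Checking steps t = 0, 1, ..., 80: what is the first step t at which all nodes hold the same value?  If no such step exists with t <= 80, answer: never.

Simulating step by step:
t=0: [117, 220, 82, 32, 14]  (not all equal)
t=1: [98, 80, 95, 84, 78]  (not all equal)
t=2: [140, 138, 140, 139, 138]  (not all equal)
t=3: [148, 148, 148, 148, 148]  (all equal)

Answer: 3
Key observation: Synchronization is absorbing here: once all nodes are equal they stay equal, and step 3 is the first all-equal step.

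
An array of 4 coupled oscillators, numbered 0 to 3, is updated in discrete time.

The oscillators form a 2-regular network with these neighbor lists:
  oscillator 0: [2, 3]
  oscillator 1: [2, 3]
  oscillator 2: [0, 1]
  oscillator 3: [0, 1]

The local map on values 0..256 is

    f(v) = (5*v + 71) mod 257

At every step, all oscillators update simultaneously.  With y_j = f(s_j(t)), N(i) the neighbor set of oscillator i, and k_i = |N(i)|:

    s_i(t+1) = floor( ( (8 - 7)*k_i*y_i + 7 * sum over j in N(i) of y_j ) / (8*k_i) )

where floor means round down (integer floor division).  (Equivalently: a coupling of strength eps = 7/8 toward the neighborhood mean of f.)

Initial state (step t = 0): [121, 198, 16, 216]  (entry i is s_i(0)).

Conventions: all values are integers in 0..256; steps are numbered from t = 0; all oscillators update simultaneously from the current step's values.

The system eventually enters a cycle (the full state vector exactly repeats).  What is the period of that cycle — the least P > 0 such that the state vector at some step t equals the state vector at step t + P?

Simulating step by step:
t=0: [121, 198, 16, 216]
t=1: [140, 124, 104, 100]
t=2: [58, 80, 87, 84]
t=3: [224, 238, 170, 168]
t=4: [147, 156, 192, 190]
t=5: [115, 120, 50, 81]
t=6: [140, 143, 134, 153]
t=7: [127, 129, 34, 14]
t=8: [191, 192, 202, 190]
t=9: [164, 132, 119, 144]
t=10: [90, 102, 166, 149]
t=11: [77, 84, 48, 38]
t=12: [50, 54, 196, 189]
t=13: [125, 127, 67, 95]
t=14: [101, 103, 182, 167]
t=15: [158, 159, 84, 75]
t=16: [196, 196, 110, 104]
t=17: [83, 83, 33, 29]
t=18: [226, 226, 229, 227]
t=19: [181, 181, 174, 173]
t=20: [172, 172, 200, 200]
t=21: [57, 57, 145, 145]
t=22: [34, 34, 89, 89]
t=23: [31, 31, 211, 211]
t=24: [114, 114, 210, 210]
t=25: [97, 97, 122, 122]
t=26: [151, 151, 57, 57]
t=27: [93, 93, 60, 60]
t=28: [102, 102, 33, 33]
t=29: [214, 214, 88, 88]
t=30: [236, 236, 130, 130]
t=31: [209, 209, 221, 221]
t=32: [140, 140, 95, 95]
t=33: [28, 28, 4, 4]
t=34: [106, 106, 196, 196]
t=35: [31, 31, 79, 79]
t=36: [211, 211, 223, 223]
t=37: [150, 150, 105, 105]
t=38: [78, 78, 54, 54]
t=39: [99, 99, 189, 189]
t=40: [220, 220, 76, 76]
t=41: [187, 187, 149, 149]
t=42: [68, 68, 211, 211]
t=43: [105, 105, 147, 147]
t=44: [40, 40, 76, 76]
t=45: [171, 171, 36, 36]
t=46: [239, 239, 167, 167]
t=47: [147, 147, 225, 225]
t=48: [151, 151, 51, 51]
t=49: [67, 67, 56, 56]
t=50: [100, 100, 142, 142]
t=51: [15, 15, 51, 51]
t=52: [78, 78, 136, 136]
t=53: [232, 232, 208, 208]
t=54: [98, 98, 188, 188]
t=55: [215, 215, 71, 71]
t=56: [162, 162, 124, 124]
t=57: [168, 168, 118, 118]
t=58: [146, 146, 140, 140]
t=59: [3, 3, 26, 26]
t=60: [186, 186, 100, 100]
t=61: [78, 78, 208, 208]
t=62: [98, 98, 188, 188]

Answer: 8
Key observation: The state at step 54, [98, 98, 188, 188], reappears at step 62 — and no state repeats earlier — so the cycle the system enters has period 8.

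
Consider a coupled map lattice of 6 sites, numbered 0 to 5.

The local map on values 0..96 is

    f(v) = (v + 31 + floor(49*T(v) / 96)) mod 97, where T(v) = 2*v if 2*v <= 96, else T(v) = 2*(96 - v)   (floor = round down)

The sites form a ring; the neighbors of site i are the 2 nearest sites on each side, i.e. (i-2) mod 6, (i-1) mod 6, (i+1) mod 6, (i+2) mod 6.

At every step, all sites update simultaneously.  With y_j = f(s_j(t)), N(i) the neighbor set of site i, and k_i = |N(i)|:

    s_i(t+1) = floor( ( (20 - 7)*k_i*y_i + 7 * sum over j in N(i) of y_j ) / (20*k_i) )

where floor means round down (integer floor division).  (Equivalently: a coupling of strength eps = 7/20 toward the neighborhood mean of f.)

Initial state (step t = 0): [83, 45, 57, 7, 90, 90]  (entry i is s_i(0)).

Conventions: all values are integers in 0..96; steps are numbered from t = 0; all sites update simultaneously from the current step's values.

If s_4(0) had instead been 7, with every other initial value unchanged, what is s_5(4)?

Simulating step by step:
t=0: [83, 45, 57, 7, 7, 90]
t=1: [30, 27, 32, 40, 41, 32]
t=2: [84, 81, 79, 34, 36, 79]
t=3: [27, 27, 25, 9, 11, 25]
t=4: [81, 81, 76, 58, 60, 76]

Answer: s_5(4) = 76
Key observation: This trace re-runs the system from the modified initial state.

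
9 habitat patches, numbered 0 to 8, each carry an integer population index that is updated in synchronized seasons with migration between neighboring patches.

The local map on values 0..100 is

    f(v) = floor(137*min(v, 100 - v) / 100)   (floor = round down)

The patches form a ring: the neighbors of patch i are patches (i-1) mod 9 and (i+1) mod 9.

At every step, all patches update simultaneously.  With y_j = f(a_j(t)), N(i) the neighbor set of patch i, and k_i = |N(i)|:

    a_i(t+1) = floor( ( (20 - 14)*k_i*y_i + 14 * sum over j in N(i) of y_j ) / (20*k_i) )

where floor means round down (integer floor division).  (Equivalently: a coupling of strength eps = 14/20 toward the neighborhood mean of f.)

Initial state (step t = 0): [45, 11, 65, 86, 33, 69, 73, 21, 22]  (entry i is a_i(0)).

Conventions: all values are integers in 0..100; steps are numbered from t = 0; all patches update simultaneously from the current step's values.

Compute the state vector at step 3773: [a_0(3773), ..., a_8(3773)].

Answer: [67, 67, 67, 66, 65, 64, 65, 66, 67]
Key observation: The state at step 13, [67, 67, 67, 66, 65, 64, 65, 66, 67], reappears at step 21: the system is in a cycle of period 8 from step 13 on.  Therefore the state at step 3773 equals the state at step 13 + ((3773 - 13) mod 8) = 13, which is [67, 67, 67, 66, 65, 64, 65, 66, 67].

Derivation:
t=0: [45, 11, 65, 86, 33, 69, 73, 21, 22]
t=1: [34, 42, 26, 37, 34, 40, 35, 31, 40]
t=2: [52, 45, 47, 43, 50, 48, 47, 47, 47]
t=3: [63, 63, 60, 63, 63, 65, 64, 64, 64]
t=4: [49, 51, 51, 51, 48, 48, 48, 49, 49]
t=5: [67, 67, 67, 66, 65, 65, 65, 66, 67]
t=6: [45, 45, 45, 46, 46, 47, 46, 46, 45]
t=7: [61, 61, 61, 62, 63, 63, 63, 62, 61]
t=8: [53, 53, 52, 51, 50, 50, 50, 51, 52]
t=9: [64, 64, 65, 66, 67, 68, 67, 66, 65]
t=10: [48, 48, 47, 46, 44, 44, 44, 46, 47]
t=11: [64, 64, 64, 62, 61, 60, 61, 62, 64]
t=12: [49, 49, 50, 51, 53, 53, 53, 51, 50]
t=13: [67, 67, 67, 66, 65, 64, 65, 66, 67]
t=14: [45, 45, 45, 46, 47, 47, 47, 46, 45]
t=15: [61, 61, 61, 62, 63, 64, 63, 62, 61]
t=16: [53, 53, 52, 51, 50, 49, 50, 51, 52]
t=17: [64, 64, 65, 66, 67, 67, 67, 66, 65]
t=18: [48, 48, 47, 46, 45, 45, 45, 46, 47]
t=19: [64, 64, 64, 62, 61, 61, 61, 62, 64]
t=20: [49, 49, 50, 51, 52, 53, 52, 51, 50]
t=21: [67, 67, 67, 66, 65, 64, 65, 66, 67]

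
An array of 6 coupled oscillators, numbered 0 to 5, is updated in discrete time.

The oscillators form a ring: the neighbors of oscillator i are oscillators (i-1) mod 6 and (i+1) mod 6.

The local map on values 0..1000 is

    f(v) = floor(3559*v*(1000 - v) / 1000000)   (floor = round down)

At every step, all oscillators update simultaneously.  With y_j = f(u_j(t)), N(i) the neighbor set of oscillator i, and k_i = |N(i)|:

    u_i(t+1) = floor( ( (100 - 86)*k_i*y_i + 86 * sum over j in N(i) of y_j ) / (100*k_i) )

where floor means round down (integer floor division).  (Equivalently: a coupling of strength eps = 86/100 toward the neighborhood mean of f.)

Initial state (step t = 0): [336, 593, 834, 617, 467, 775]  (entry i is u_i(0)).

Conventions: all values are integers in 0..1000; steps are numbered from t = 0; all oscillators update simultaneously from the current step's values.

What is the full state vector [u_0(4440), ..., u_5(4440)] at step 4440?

Simulating step by step:
t=0: [336, 593, 834, 617, 467, 775]
t=1: [746, 673, 799, 709, 752, 808]
t=2: [668, 644, 732, 633, 645, 652]
t=3: [807, 753, 803, 765, 816, 802]
t=4: [604, 572, 637, 561, 592, 546]
t=5: [872, 841, 866, 845, 876, 858]
t=6: [446, 414, 462, 408, 440, 397]
t=7: [860, 878, 864, 877, 857, 873]
t=8: [393, 417, 387, 420, 395, 426]
t=9: [864, 849, 862, 849, 865, 852]
t=10: [447, 425, 451, 424, 446, 420]
t=11: [869, 878, 870, 878, 869, 877]
t=12: [385, 400, 383, 400, 385, 401]
t=13: [852, 843, 852, 843, 852, 843]
t=14: [467, 451, 467, 451, 467, 451]
t=15: [881, 884, 881, 884, 881, 884]
t=16: [365, 371, 365, 371, 365, 371]
t=17: [829, 824, 829, 824, 829, 824]
t=18: [514, 505, 514, 505, 514, 505]
t=19: [889, 889, 889, 889, 889, 889]
t=20: [351, 351, 351, 351, 351, 351]
t=21: [810, 810, 810, 810, 810, 810]
t=22: [547, 547, 547, 547, 547, 547]
t=23: [881, 881, 881, 881, 881, 881]
t=24: [373, 373, 373, 373, 373, 373]
t=25: [832, 832, 832, 832, 832, 832]
t=26: [497, 497, 497, 497, 497, 497]
t=27: [889, 889, 889, 889, 889, 889]

Answer: [373, 373, 373, 373, 373, 373]
Key observation: The state at step 19, [889, 889, 889, 889, 889, 889], reappears at step 27: the system is in a cycle of period 8 from step 19 on.  Therefore the state at step 4440 equals the state at step 19 + ((4440 - 19) mod 8) = 24, which is [373, 373, 373, 373, 373, 373].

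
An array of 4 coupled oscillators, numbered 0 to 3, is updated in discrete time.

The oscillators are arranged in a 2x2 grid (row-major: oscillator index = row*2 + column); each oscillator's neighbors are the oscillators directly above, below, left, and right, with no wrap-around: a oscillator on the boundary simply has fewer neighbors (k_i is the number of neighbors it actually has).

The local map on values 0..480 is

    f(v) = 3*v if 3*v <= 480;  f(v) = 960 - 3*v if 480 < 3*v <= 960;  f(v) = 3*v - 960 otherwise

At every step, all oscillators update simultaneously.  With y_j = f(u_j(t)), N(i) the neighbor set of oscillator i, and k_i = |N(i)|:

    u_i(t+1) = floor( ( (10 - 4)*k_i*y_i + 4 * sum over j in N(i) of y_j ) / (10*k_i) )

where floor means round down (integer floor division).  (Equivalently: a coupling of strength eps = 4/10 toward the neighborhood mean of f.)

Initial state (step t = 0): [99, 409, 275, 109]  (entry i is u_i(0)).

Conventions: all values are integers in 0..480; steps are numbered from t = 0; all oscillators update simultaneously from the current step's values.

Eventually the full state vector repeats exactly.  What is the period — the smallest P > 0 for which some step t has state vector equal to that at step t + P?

Simulating step by step:
t=0: [99, 409, 275, 109]
t=1: [258, 285, 205, 276]
t=2: [201, 126, 270, 169]
t=3: [319, 388, 252, 377]
t=4: [83, 157, 157, 184]
t=5: [337, 414, 414, 433]
t=6: [143, 247, 247, 316]
t=7: [345, 219, 219, 94]
t=8: [166, 253, 253, 290]
t=9: [357, 231, 231, 134]
t=10: [173, 262, 262, 348]
t=11: [334, 209, 209, 120]
t=12: [158, 280, 280, 349]
t=13: [332, 184, 184, 100]
t=14: [184, 312, 312, 343]
t=15: [254, 109, 109, 51]
t=16: [249, 266, 266, 222]
t=17: [192, 198, 198, 241]
t=18: [376, 343, 343, 288]
t=19: [128, 94, 94, 85]
t=20: [343, 297, 297, 265]
t=21: [69, 88, 88, 126]
t=22: [229, 275, 275, 332]
t=23: [217, 142, 142, 75]
t=24: [355, 362, 362, 305]
t=25: [113, 105, 105, 77]
t=26: [329, 303, 303, 264]
t=27: [36, 69, 69, 121]
t=28: [147, 218, 218, 300]
t=29: [387, 283, 283, 158]
t=30: [165, 201, 201, 328]
t=31: [421, 312, 312, 157]
t=32: [191, 169, 169, 292]
t=33: [413, 366, 366, 231]
t=34: [222, 192, 192, 215]
t=35: [330, 352, 352, 342]
t=36: [56, 76, 76, 78]
t=37: [192, 217, 217, 231]
t=38: [354, 315, 315, 283]
t=39: [67, 51, 51, 72]
t=40: [181, 175, 175, 190]
t=41: [424, 422, 422, 408]
t=42: [309, 298, 298, 280]
t=43: [46, 70, 70, 98]
t=44: [166, 212, 212, 260]
t=45: [406, 322, 322, 237]
t=46: [157, 105, 105, 151]
t=47: [408, 373, 373, 397]
t=48: [222, 194, 194, 202]
t=49: [327, 356, 356, 363]
t=50: [55, 94, 94, 120]
t=51: [211, 274, 274, 328]
t=52: [251, 153, 153, 69]
t=53: [307, 358, 358, 307]
t=54: [69, 84, 84, 69]
t=55: [225, 234, 234, 225]
t=56: [274, 268, 268, 274]
t=57: [145, 148, 148, 145]
t=58: [438, 440, 440, 438]
t=59: [356, 357, 357, 356]
t=60: [109, 109, 109, 109]
t=61: [327, 327, 327, 327]
t=62: [21, 21, 21, 21]
t=63: [63, 63, 63, 63]
t=64: [189, 189, 189, 189]
t=65: [393, 393, 393, 393]
t=66: [219, 219, 219, 219]
t=67: [303, 303, 303, 303]
t=68: [51, 51, 51, 51]
t=69: [153, 153, 153, 153]
t=70: [459, 459, 459, 459]
t=71: [417, 417, 417, 417]
t=72: [291, 291, 291, 291]
t=73: [87, 87, 87, 87]
t=74: [261, 261, 261, 261]
t=75: [177, 177, 177, 177]
t=76: [429, 429, 429, 429]
t=77: [327, 327, 327, 327]

Answer: 16
Key observation: The state at step 61, [327, 327, 327, 327], reappears at step 77 — and no state repeats earlier — so the cycle the system enters has period 16.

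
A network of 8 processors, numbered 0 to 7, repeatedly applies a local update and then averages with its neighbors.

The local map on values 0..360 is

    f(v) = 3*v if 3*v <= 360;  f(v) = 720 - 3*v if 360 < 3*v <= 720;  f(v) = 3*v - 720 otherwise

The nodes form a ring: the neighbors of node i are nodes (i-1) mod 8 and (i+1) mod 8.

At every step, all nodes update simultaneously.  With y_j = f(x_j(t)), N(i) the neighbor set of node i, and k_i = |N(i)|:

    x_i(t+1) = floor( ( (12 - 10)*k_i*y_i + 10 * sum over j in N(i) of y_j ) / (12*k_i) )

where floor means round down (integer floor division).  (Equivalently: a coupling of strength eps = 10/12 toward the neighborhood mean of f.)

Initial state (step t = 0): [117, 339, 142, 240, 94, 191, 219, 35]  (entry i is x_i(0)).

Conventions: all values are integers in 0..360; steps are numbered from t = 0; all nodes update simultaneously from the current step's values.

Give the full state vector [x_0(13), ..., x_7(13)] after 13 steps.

Simulating step by step:
t=0: [117, 339, 142, 240, 94, 191, 219, 35]
t=1: [226, 318, 172, 240, 108, 168, 115, 190]
t=2: [167, 141, 131, 220, 144, 314, 210, 186]
t=3: [227, 277, 203, 266, 165, 194, 175, 155]
t=4: [159, 81, 97, 153, 127, 198, 196, 140]
t=5: [266, 263, 258, 306, 217, 217, 199, 206]
t=6: [84, 66, 120, 84, 122, 91, 91, 100]
t=7: [249, 288, 247, 339, 277, 306, 284, 268]
t=8: [99, 44, 187, 104, 224, 134, 139, 80]
t=9: [204, 212, 211, 138, 270, 199, 283, 290]
t=10: [115, 95, 177, 124, 193, 111, 135, 123]
t=11: [322, 270, 295, 195, 307, 245, 337, 333]
t=12: [194, 186, 121, 175, 96, 207, 171, 270]
t=13: [128, 233, 208, 301, 170, 222, 113, 158]

Answer: [128, 233, 208, 301, 170, 222, 113, 158]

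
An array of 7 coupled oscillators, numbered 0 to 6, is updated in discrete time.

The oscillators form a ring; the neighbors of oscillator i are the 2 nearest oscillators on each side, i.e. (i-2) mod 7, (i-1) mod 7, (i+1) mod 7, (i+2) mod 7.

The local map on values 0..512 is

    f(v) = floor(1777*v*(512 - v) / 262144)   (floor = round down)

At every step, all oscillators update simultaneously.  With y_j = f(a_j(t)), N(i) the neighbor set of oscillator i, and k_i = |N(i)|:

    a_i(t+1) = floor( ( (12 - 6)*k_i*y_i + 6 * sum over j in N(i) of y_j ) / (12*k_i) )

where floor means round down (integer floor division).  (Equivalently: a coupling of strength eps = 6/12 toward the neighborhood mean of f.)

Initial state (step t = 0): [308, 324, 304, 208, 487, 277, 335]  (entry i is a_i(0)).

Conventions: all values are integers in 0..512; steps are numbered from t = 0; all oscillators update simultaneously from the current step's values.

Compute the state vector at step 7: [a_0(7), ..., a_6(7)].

Answer: [442, 442, 442, 443, 443, 443, 443]

Derivation:
t=0: [308, 324, 304, 208, 487, 277, 335]
t=1: [422, 416, 382, 384, 253, 387, 370]
t=2: [289, 295, 331, 338, 391, 337, 340]
t=3: [422, 421, 401, 393, 359, 393, 396]
t=4: [277, 277, 301, 314, 341, 315, 306]
t=5: [435, 435, 427, 421, 409, 420, 425]
t=6: [236, 236, 247, 256, 269, 258, 250]
t=7: [442, 442, 442, 443, 443, 443, 443]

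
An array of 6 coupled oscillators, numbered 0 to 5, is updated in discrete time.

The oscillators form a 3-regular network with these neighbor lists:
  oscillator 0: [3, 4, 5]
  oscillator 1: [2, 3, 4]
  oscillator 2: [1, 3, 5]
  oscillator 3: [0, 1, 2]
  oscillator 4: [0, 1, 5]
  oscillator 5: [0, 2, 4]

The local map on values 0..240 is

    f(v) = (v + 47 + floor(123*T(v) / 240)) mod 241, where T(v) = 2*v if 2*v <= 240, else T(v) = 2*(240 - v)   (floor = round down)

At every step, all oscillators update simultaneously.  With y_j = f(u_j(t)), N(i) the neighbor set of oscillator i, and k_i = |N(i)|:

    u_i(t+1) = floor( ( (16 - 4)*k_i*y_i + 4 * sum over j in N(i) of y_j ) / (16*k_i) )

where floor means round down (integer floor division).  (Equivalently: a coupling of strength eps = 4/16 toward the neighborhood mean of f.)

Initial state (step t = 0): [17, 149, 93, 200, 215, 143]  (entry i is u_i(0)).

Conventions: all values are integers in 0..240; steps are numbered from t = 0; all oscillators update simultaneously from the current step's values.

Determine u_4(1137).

Simulating step by step:
t=0: [17, 149, 93, 200, 215, 143]
t=1: [72, 63, 188, 65, 49, 66]
t=2: [186, 161, 79, 167, 155, 167]
t=3: [47, 60, 166, 60, 47, 60]
t=4: [146, 155, 77, 155, 146, 153]
t=5: [48, 60, 163, 60, 48, 60]
t=6: [148, 155, 77, 155, 148, 153]
t=7: [48, 60, 163, 60, 48, 60]

Answer: u_4(1137) = 48
Key observation: The state at step 5, [48, 60, 163, 60, 48, 60], reappears at step 7: the system is in a cycle of period 2 from step 5 on.  Therefore the state at step 1137 equals the state at step 5 + ((1137 - 5) mod 2) = 5, which is [48, 60, 163, 60, 48, 60].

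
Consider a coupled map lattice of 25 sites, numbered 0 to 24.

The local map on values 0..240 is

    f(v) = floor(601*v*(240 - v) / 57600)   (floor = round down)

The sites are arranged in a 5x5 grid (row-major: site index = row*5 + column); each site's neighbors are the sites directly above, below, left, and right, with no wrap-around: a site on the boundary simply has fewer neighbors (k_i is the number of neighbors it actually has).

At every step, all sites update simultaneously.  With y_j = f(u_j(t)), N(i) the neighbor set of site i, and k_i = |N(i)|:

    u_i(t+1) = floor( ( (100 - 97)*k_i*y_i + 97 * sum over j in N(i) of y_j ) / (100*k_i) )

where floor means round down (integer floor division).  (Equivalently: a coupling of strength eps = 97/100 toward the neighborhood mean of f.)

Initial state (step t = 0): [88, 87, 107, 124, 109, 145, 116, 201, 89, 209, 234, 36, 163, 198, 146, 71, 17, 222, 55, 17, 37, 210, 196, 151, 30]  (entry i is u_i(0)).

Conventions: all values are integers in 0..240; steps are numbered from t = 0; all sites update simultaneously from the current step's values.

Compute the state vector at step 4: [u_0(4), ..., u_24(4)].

Answer: [143, 144, 144, 143, 144, 144, 143, 143, 143, 143, 142, 142, 143, 142, 143, 142, 142, 142, 143, 142, 142, 142, 142, 142, 143]

Derivation:
t=0: [88, 87, 107, 124, 109, 145, 116, 201, 89, 209, 234, 36, 163, 198, 146, 71, 17, 222, 55, 17, 37, 210, 196, 151, 30]
t=1: [140, 145, 123, 145, 109, 102, 110, 140, 97, 141, 111, 83, 72, 128, 66, 46, 75, 89, 77, 102, 94, 68, 82, 88, 88]
t=2: [144, 148, 144, 147, 144, 147, 142, 142, 145, 137, 125, 138, 142, 130, 145, 138, 122, 130, 143, 129, 108, 135, 133, 134, 142]
t=3: [142, 144, 143, 143, 144, 145, 143, 144, 145, 143, 144, 147, 147, 143, 148, 148, 147, 146, 148, 144, 146, 148, 148, 145, 148]
t=4: [143, 144, 144, 143, 144, 144, 143, 143, 143, 143, 142, 142, 143, 142, 143, 142, 142, 142, 143, 142, 142, 142, 142, 142, 143]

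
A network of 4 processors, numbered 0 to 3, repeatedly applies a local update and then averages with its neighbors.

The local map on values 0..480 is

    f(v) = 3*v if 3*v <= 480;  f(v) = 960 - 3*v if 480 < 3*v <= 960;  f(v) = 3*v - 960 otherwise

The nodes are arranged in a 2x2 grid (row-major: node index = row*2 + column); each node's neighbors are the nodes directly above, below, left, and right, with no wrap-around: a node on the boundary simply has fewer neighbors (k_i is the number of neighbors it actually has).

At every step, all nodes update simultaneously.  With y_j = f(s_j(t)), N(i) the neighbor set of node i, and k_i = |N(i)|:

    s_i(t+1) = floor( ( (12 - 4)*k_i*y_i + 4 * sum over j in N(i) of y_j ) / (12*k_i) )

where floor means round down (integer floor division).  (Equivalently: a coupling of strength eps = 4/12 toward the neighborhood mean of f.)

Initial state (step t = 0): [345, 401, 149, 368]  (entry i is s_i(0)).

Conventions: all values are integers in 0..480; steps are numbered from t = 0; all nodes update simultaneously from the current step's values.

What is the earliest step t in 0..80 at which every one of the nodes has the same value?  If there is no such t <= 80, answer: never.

Simulating step by step:
t=0: [345, 401, 149, 368]  (not all equal)
t=1: [165, 198, 334, 211]  (not all equal)
t=2: [378, 376, 160, 286]  (not all equal)
t=3: [224, 158, 366, 176]  (not all equal)
t=4: [294, 436, 212, 390]  (not all equal)
t=5: [164, 280, 264, 252]  (not all equal)
t=6: [360, 192, 224, 184]  (not all equal)
t=7: [192, 344, 280, 384]  (not all equal)
t=8: [288, 144, 176, 160]  (not all equal)
t=9: [208, 384, 384, 464]  (not all equal)
t=10: [288, 256, 256, 352]  (not all equal)
t=11: [128, 160, 160, 128]  (not all equal)
t=12: [416, 448, 448, 416]  (not all equal)
t=13: [320, 352, 352, 320]  (not all equal)
t=14: [32, 64, 64, 32]  (not all equal)
t=15: [128, 160, 160, 128]  (not all equal)

Answer: never
Key observation: The state at step 11 reappears at step 15 — the system is in a cycle of period 4 from step 11 on.  No step 0..15 is synchronized, and the cycle repeats forever, so no step up to 80 (or ever) has all nodes equal.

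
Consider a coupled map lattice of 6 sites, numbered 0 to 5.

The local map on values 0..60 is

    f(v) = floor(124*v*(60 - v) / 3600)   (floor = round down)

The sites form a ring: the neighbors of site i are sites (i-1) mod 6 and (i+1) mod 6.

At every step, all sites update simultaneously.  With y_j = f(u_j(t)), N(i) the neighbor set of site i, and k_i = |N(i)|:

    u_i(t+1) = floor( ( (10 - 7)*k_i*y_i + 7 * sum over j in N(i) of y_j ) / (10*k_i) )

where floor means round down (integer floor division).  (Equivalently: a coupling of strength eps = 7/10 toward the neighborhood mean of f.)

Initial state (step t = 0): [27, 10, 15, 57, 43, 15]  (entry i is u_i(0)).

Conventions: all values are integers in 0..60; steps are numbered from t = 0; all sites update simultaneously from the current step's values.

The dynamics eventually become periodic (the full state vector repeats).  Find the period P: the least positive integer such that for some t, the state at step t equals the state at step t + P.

Simulating step by step:
t=0: [27, 10, 15, 57, 43, 15]
t=1: [23, 23, 14, 18, 17, 26]
t=2: [29, 26, 25, 24, 27, 27]
t=3: [30, 30, 29, 29, 29, 30]
t=4: [31, 30, 30, 30, 30, 30]
t=5: [30, 30, 31, 31, 31, 30]
t=6: [31, 30, 30, 30, 30, 30]

Answer: 2
Key observation: The state at step 4, [31, 30, 30, 30, 30, 30], reappears at step 6 — and no state repeats earlier — so the cycle the system enters has period 2.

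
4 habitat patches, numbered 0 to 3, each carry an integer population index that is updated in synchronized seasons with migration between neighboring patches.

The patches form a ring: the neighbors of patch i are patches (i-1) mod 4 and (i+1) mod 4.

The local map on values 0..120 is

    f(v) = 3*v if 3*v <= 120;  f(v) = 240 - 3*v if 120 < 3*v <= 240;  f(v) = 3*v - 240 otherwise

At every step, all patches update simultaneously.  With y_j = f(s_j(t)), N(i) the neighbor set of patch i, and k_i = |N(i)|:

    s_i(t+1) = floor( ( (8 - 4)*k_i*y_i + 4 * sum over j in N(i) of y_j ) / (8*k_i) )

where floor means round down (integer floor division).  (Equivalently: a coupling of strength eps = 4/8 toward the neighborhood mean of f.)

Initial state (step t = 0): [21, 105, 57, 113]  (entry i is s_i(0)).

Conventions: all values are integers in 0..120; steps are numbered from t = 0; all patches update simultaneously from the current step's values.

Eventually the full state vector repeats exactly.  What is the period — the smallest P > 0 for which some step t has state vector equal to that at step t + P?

Answer: 11
Key observation: The state at step 7, [94, 94, 103, 103], reappears at step 18 — and no state repeats earlier — so the cycle the system enters has period 11.

Derivation:
t=0: [21, 105, 57, 113]
t=1: [75, 70, 78, 82]
t=2: [16, 20, 12, 8]
t=3: [45, 51, 39, 33]
t=4: [99, 99, 105, 105]
t=5: [61, 61, 70, 70]
t=6: [50, 50, 36, 36]
t=7: [94, 94, 103, 103]
t=8: [48, 48, 62, 62]
t=9: [85, 85, 64, 64]
t=10: [23, 23, 39, 39]
t=11: [81, 81, 105, 105]
t=12: [21, 21, 57, 57]
t=13: [64, 64, 67, 67]
t=14: [45, 45, 41, 41]
t=15: [108, 108, 114, 114]
t=16: [88, 88, 97, 97]
t=17: [30, 30, 44, 44]
t=18: [94, 94, 103, 103]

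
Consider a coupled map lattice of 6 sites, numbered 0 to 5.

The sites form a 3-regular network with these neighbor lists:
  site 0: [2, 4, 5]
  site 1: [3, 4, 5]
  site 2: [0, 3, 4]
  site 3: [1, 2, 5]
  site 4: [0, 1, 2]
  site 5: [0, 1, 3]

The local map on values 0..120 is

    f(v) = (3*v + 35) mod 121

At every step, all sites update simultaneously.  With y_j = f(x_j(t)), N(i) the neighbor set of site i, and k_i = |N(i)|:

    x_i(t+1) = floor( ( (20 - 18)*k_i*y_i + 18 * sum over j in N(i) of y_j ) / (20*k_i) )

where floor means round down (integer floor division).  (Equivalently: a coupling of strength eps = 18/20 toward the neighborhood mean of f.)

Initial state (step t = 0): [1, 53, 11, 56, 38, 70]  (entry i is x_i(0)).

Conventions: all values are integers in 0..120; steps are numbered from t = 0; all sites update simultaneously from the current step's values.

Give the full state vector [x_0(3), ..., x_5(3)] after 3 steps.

Simulating step by step:
t=0: [1, 53, 11, 56, 38, 70]
t=1: [33, 41, 51, 51, 56, 58]
t=2: [72, 74, 55, 64, 43, 43]
t=3: [50, 59, 55, 51, 35, 43]

Answer: [50, 59, 55, 51, 35, 43]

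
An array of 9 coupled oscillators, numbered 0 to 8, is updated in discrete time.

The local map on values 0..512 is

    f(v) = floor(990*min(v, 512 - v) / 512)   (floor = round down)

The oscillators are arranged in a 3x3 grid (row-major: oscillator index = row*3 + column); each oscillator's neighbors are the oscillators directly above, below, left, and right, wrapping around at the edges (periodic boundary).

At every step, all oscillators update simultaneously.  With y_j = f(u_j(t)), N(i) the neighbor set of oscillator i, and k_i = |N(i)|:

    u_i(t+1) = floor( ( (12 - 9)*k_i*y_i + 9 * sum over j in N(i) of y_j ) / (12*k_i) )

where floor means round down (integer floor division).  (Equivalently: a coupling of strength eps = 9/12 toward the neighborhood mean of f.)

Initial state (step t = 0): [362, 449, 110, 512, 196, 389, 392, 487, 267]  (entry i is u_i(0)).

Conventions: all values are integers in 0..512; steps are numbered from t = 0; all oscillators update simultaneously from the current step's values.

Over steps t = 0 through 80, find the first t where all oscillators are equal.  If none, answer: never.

Simulating step by step:
t=0: [362, 449, 110, 512, 196, 389, 392, 487, 267]  (not all equal)
t=1: [178, 204, 263, 213, 170, 258, 210, 237, 254]  (not all equal)
t=2: [403, 400, 442, 396, 410, 443, 421, 418, 467]  (not all equal)
t=3: [193, 189, 154, 190, 190, 153, 175, 171, 138]  (not all equal)
t=4: [349, 347, 317, 349, 346, 316, 335, 333, 302]  (not all equal)
t=5: [332, 334, 360, 332, 334, 360, 344, 346, 372]  (not all equal)
t=6: [332, 330, 308, 332, 330, 308, 322, 320, 298]  (not all equal)
t=7: [360, 362, 380, 360, 362, 380, 369, 370, 389]  (not all equal)
t=8: [282, 281, 265, 282, 281, 265, 274, 273, 258]  (not all equal)
t=9: [453, 454, 467, 453, 454, 467, 460, 461, 474]  (not all equal)
t=10: [105, 105, 94, 105, 105, 94, 99, 98, 88]  (not all equal)
t=11: [196, 196, 187, 196, 196, 187, 191, 191, 181]  (not all equal)
t=12: [373, 373, 365, 373, 373, 365, 368, 368, 361]  (not all equal)
t=13: [272, 272, 279, 272, 272, 279, 276, 276, 283]  (not all equal)
t=14: [459, 459, 453, 459, 459, 453, 456, 456, 450]  (not all equal)
t=15: [105, 105, 110, 105, 105, 110, 107, 107, 113]  (not all equal)
t=16: [205, 205, 209, 205, 205, 209, 207, 207, 211]  (not all equal)
t=17: [398, 398, 401, 398, 398, 401, 399, 399, 403]  (not all equal)
t=18: [218, 218, 215, 218, 218, 215, 217, 217, 214]  (not all equal)
t=19: [419, 419, 416, 419, 419, 416, 418, 418, 416]  (not all equal)
t=20: [180, 180, 182, 180, 180, 182, 181, 181, 183]  (not all equal)
t=21: [348, 348, 350, 348, 348, 350, 349, 349, 350]  (not all equal)
t=22: [315, 315, 314, 315, 315, 314, 315, 315, 313]  (not all equal)
t=23: [380, 380, 381, 380, 380, 381, 380, 380, 381]  (not all equal)
t=24: [254, 254, 253, 254, 254, 253, 254, 254, 253]  (not all equal)
t=25: [490, 490, 489, 490, 490, 489, 490, 490, 489]  (not all equal)
t=26: [42, 42, 43, 42, 42, 43, 42, 42, 43]  (not all equal)
t=27: [81, 81, 82, 81, 81, 82, 81, 81, 82]  (not all equal)
t=28: [156, 156, 157, 156, 156, 157, 156, 156, 157]  (not all equal)
t=29: [301, 301, 302, 301, 301, 302, 301, 301, 302]  (not all equal)
t=30: [406, 406, 406, 406, 406, 406, 406, 406, 406]  (all equal)

Answer: 30
Key observation: Synchronization is absorbing here: once all oscillators are equal they stay equal, and step 30 is the first all-equal step.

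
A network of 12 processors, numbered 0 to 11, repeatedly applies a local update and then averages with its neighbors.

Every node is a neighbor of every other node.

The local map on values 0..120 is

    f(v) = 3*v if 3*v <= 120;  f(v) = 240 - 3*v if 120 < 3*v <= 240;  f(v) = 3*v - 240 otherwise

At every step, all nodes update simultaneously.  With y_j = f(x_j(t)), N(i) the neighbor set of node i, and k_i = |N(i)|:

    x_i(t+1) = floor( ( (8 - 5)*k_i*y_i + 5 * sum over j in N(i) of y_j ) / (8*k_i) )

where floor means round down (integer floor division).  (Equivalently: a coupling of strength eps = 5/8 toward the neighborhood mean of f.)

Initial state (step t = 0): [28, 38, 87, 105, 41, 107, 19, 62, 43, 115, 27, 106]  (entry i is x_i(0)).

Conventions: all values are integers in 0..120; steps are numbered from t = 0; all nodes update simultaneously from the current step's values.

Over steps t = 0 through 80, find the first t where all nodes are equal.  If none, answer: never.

Simulating step by step:
t=0: [28, 38, 87, 105, 41, 107, 19, 62, 43, 115, 27, 106]  (not all equal)
t=1: [82, 91, 62, 79, 92, 81, 73, 72, 90, 88, 81, 80]  (not all equal)
t=2: [15, 23, 30, 14, 24, 14, 20, 21, 23, 21, 14, 13]  (not all equal)
t=3: [53, 61, 68, 52, 62, 52, 58, 59, 61, 59, 52, 51]  (not all equal)
t=4: [72, 64, 57, 73, 63, 73, 67, 66, 64, 66, 73, 74]  (not all equal)
t=5: [32, 40, 47, 31, 41, 31, 37, 38, 40, 38, 31, 30]  (not all equal)
t=6: [102, 109, 103, 101, 108, 101, 106, 107, 109, 107, 101, 100]  (not all equal)
t=7: [71, 77, 72, 70, 76, 70, 74, 75, 77, 75, 70, 69]  (not all equal)
t=8: [22, 17, 21, 23, 18, 23, 20, 19, 17, 19, 23, 24]  (not all equal)
t=9: [62, 58, 61, 63, 59, 63, 61, 60, 58, 60, 63, 64]  (not all equal)
t=10: [56, 59, 57, 55, 58, 55, 57, 57, 59, 57, 55, 54]  (not all equal)
t=11: [70, 67, 69, 71, 68, 71, 69, 69, 67, 69, 71, 72]  (not all equal)
t=12: [31, 34, 32, 30, 33, 30, 32, 32, 34, 32, 30, 29]  (not all equal)
t=13: [94, 97, 95, 93, 96, 93, 95, 95, 97, 95, 93, 92]  (not all equal)
t=14: [43, 46, 44, 42, 45, 42, 44, 44, 46, 44, 42, 41]  (not all equal)
t=15: [109, 106, 108, 110, 107, 110, 108, 108, 106, 108, 110, 111]  (not all equal)
t=16: [85, 82, 84, 86, 83, 86, 84, 84, 82, 84, 86, 87]  (not all equal)
t=17: [13, 10, 12, 14, 11, 14, 12, 12, 10, 12, 14, 15]  (not all equal)
t=18: [37, 34, 36, 38, 35, 38, 36, 36, 34, 36, 38, 39]  (not all equal)
t=19: [109, 106, 108, 110, 107, 110, 108, 108, 106, 108, 110, 111]  (not all equal)

Answer: never
Key observation: The state at step 15 reappears at step 19 — the system is in a cycle of period 4 from step 15 on.  No step 0..19 is synchronized, and the cycle repeats forever, so no step up to 80 (or ever) has all nodes equal.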